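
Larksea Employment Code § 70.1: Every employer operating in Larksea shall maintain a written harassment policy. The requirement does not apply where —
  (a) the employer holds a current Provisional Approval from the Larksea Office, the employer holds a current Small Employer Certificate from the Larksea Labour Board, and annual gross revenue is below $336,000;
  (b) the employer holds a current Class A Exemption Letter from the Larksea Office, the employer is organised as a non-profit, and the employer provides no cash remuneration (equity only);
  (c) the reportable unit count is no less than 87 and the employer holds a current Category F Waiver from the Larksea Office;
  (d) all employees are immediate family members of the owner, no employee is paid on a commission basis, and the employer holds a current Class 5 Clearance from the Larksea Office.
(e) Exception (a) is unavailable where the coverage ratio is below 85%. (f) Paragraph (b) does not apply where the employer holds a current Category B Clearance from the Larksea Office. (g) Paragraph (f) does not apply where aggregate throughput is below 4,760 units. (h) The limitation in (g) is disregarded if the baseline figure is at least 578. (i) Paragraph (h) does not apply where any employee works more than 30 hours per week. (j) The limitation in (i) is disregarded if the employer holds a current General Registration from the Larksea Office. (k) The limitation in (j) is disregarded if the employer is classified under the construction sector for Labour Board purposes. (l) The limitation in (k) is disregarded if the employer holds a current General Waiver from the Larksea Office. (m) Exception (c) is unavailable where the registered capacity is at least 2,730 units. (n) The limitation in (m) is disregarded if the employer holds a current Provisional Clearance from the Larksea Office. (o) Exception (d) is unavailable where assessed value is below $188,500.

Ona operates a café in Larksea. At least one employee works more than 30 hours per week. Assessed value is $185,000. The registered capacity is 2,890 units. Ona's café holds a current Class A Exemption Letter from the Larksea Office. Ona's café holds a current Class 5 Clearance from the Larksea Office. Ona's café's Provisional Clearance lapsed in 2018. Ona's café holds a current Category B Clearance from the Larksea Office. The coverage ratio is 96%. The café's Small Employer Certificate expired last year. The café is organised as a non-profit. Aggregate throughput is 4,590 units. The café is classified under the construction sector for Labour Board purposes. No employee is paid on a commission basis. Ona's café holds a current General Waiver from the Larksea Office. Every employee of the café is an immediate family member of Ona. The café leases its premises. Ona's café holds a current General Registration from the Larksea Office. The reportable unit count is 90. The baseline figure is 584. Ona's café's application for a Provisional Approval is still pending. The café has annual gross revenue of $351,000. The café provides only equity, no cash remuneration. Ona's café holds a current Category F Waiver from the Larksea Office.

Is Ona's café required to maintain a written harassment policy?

Yes — Ona's café must maintain a written harassment policy.

Exception (a) requires that the employer holds a current Provisional Approval from the Larksea Office; but the Provisional Approval is not current, so (a) is unavailable.
All of (b)'s requirements are met (a current Class A Exemption Letter is held; the employer is a non-profit; remuneration is equity-only). Turning to paragraphs (f)–(l): (f) applies — a current Category B Clearance is held. (g) would limit (f) — aggregate throughput is 4,590 units, below the 4,760 units limit — but (h) sets (g) aside: (h) operates against (g): the baseline figure is 584, meeting the 578 threshold. (i) would limit (h) — at least one employee exceeds 30 hours/week — but (j) sets (i) aside: (j) operates against (i): a current General Registration is held. (k) would limit (j) — the café is classified under the construction sector — but (l) sets (k) aside: (l) operates against (k): a current General Waiver is held. (b) is therefore removed.
All of (c)'s requirements are met (the reportable unit count is 90, meeting the 87 threshold; a current Category F Waiver is held). However, paragraphs (m)–(n) must be considered: (m) is engaged — the registered capacity is 2,890 units, meeting the 2,730 units threshold. (n), which would lift (m), is not engaged — the Provisional Clearance is not current. Exception (c) does not apply.
Exception (d) is satisfied on its face — every employee is an immediate family member; no employee is paid on commission; a current Class 5 Clearance is held. However, paragraph (o) must be considered: (o) operates against (d): assessed value is $185,000, below the $188,500 limit. (d) is therefore removed.
Every exception is unavailable, so the rule governs.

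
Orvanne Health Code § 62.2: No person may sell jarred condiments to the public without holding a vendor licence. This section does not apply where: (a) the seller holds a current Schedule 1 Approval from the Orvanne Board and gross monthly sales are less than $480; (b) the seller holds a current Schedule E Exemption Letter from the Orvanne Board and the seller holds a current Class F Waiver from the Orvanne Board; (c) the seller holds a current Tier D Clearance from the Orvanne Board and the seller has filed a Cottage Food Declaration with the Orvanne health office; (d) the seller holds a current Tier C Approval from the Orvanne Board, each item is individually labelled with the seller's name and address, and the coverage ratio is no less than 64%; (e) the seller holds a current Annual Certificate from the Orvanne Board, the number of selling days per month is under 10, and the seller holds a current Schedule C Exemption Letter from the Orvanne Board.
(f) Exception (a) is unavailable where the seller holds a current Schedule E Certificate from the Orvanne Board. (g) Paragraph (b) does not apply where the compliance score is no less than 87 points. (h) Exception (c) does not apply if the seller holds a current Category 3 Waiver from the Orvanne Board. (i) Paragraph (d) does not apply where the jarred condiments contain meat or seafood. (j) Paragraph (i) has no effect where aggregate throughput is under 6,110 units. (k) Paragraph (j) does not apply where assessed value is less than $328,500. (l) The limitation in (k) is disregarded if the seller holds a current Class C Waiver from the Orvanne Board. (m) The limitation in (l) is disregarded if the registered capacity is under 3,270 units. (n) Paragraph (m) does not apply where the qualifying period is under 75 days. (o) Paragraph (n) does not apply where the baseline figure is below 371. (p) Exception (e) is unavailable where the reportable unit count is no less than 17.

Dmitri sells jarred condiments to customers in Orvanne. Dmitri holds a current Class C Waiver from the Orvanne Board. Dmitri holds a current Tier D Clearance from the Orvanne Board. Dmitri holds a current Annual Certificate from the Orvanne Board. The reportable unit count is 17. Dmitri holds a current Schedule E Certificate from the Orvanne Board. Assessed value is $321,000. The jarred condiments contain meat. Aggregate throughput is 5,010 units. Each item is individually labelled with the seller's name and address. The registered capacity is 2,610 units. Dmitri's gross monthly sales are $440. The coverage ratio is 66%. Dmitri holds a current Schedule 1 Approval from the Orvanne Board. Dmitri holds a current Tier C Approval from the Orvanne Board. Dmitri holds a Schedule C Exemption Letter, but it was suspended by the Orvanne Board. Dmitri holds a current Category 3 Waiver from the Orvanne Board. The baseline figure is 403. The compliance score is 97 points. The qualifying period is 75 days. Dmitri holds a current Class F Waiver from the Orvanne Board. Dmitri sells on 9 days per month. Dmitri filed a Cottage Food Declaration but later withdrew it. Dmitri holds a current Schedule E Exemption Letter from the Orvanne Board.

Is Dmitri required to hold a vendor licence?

Exception (a) is satisfied on its face — a current Schedule 1 Approval is held; gross monthly sales are $440, less than the $480 limit. But: (f) applies — a current Schedule E Certificate is held. So (a) is unavailable.
Exception (b) is satisfied on its face — a current Schedule E Exemption Letter is held; a current Class F Waiver is held. But: (g) operates against (b): the compliance score is 97 points, meeting the 87 points threshold. Exception (b) does not apply.
Exception (c) does not apply: the Cottage Food Declaration was withdrawn.
Exception (d): a current Tier C Approval is held; items are individually labelled; the coverage ratio is 66%, meeting the 64% threshold — every condition holds. However, paragraphs (i)–(o) must be considered: (i) is engaged — the jarred condiments contain meat. (j) would limit (i) — aggregate throughput is 5,010 units, under the 6,110 units limit — but (k) sets (j) aside: (k) is triggered — assessed value is $321,000, less than the $328,500 limit. (l) is engaged (a current Class C Waiver is held), but is displaced by (m): (m) operates against (l): the registered capacity is 2,610 units, under the 3,270 units limit. (n), which would lift (m), does not operate here — the qualifying period is 75 days, not under 75 days. Exception (d) does not apply.
Exception (e) does not apply: no current Schedule C Exemption Letter is held.
No exception is made out. Dmitri falls within the general rule.

Yes — Dmitri must hold a vendor licence.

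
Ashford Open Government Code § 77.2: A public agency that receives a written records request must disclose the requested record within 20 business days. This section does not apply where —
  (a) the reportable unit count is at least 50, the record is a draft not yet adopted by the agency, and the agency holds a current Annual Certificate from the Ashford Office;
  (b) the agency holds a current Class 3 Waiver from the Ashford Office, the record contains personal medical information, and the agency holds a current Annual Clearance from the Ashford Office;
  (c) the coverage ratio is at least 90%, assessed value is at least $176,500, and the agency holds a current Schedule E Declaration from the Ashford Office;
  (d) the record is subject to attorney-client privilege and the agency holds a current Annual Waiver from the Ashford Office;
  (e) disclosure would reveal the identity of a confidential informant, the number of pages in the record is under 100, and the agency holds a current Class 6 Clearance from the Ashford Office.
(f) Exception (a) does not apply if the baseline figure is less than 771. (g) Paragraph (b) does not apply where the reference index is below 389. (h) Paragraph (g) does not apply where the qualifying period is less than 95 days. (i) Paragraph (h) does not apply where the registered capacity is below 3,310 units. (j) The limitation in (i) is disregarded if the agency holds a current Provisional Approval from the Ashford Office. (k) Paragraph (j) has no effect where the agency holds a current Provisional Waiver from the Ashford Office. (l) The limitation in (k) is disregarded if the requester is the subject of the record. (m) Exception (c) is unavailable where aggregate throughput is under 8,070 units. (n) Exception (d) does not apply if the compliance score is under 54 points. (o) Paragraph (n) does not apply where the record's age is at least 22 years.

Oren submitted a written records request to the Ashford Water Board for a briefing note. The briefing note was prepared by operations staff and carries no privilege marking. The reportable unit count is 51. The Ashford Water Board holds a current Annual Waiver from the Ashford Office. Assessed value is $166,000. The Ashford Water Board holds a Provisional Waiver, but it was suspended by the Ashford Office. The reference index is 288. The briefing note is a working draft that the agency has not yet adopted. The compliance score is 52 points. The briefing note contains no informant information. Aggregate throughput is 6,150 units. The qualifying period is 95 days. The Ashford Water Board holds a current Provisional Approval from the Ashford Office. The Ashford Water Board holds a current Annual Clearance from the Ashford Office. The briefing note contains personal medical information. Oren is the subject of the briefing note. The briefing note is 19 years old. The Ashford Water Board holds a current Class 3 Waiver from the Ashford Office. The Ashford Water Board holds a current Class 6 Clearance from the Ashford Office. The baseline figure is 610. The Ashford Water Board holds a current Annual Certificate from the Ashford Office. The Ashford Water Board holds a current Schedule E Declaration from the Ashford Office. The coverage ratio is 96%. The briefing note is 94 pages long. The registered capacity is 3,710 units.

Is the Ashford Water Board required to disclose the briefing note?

Exception (a)'s conditions are all satisfied: the reportable unit count is 51, meeting the 50 threshold; the briefing note is an unadopted draft; a current Annual Certificate is held. But: (f) operates against (a): the baseline figure is 610, less than the 771 limit. Exception (a) does not apply.
Exception (b)'s conditions are all satisfied: a current Class 3 Waiver is held; the briefing note contains personal medical information; a current Annual Clearance is held. However, paragraphs (g)–(l) must be considered: (g) operates against (b): the reference index is 288, below the 389 limit. (h), which would lift (g), is not triggered — the qualifying period is 95 days, not less than 95 days. So (b) is unavailable.
Exception (c) does not apply: assessed value is $166,000, short of $176,500.
Exception (d) requires that the record is subject to attorney-client privilege; but the briefing note carries no privilege marking, so (d) is unavailable.
Exception (e) requires that disclosure would reveal the identity of a confidential informant; but the briefing note contains no informant information, so (e) is unavailable.
None of the exceptions is available; § 77.2 applies in full.

Yes — the Ashford Water Board must disclose the briefing note.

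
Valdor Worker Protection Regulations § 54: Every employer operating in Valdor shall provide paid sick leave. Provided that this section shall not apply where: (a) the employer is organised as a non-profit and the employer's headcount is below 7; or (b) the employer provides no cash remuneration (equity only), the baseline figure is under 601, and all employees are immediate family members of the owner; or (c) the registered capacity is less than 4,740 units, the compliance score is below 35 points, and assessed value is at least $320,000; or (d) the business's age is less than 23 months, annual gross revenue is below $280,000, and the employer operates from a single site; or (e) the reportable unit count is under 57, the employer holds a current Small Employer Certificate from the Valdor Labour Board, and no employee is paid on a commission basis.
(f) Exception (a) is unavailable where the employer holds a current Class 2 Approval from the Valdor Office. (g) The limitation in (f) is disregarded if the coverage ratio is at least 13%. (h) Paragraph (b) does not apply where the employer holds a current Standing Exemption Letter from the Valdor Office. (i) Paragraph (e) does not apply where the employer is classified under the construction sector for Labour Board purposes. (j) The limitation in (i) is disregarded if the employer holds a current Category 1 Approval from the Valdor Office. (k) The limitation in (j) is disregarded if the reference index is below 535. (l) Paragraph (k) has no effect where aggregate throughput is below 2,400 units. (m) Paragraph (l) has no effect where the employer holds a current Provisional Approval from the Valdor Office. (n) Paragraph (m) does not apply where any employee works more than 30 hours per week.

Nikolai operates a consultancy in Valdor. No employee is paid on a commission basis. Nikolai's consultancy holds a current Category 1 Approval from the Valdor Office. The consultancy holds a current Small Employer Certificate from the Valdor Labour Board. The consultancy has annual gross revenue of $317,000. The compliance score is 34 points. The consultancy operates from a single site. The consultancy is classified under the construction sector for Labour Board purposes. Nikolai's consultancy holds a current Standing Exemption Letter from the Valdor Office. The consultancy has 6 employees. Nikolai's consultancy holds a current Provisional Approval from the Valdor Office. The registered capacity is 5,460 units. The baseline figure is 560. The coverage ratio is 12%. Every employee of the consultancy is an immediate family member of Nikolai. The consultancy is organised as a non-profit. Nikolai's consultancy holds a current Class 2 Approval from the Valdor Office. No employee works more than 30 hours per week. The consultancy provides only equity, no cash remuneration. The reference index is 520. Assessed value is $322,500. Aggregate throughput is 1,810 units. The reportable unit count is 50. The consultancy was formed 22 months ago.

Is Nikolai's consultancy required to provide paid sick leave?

Exception (a) is satisfied on its face — the employer is a non-profit; the employer's headcount is 6, below the 7 limit. But applying paragraphs (f)–(g): (f) is engaged — a current Class 2 Approval is held. (g) does not operate here (the coverage ratio is 12%, short of 13%), so (f) stands. (a) is therefore removed.
Exception (b)'s conditions are all satisfied: remuneration is equity-only; the baseline figure is 560, under the 601 limit; every employee is an immediate family member. Turning to paragraph (h): (h) operates — a current Standing Exemption Letter is held. Exception (b) does not apply.
Exception (c) requires that the registered capacity is less than 4,740 units; but the registered capacity is 5,460 units, not less than 4,740 units, so (c) is unavailable.
Exception (d) does not apply: annual gross revenue is $317,000, not below $280,000.
Exception (e): the reportable unit count is 50, under the 57 limit; a current Small Employer Certificate is held; no employee is paid on commission — every condition holds. Turning to paragraphs (i)–(n): (i) operates against (e): the consultancy is classified under the construction sector. (j) would limit (i) — a current Category 1 Approval is held — but (k) sets (j) aside: (k) operates against (j): the reference index is 520, below the 535 limit. (l) is triggered (aggregate throughput is 1,810 units, below the 2,400 units limit), but yields to (m): (m) operates — a current Provisional Approval is held. (n) does not operate here (no employee exceeds 30 hours/week), so (m) stands. Exception (e) does not apply.
No exception applies. The general rule governs.

Yes — Nikolai's consultancy must provide paid sick leave.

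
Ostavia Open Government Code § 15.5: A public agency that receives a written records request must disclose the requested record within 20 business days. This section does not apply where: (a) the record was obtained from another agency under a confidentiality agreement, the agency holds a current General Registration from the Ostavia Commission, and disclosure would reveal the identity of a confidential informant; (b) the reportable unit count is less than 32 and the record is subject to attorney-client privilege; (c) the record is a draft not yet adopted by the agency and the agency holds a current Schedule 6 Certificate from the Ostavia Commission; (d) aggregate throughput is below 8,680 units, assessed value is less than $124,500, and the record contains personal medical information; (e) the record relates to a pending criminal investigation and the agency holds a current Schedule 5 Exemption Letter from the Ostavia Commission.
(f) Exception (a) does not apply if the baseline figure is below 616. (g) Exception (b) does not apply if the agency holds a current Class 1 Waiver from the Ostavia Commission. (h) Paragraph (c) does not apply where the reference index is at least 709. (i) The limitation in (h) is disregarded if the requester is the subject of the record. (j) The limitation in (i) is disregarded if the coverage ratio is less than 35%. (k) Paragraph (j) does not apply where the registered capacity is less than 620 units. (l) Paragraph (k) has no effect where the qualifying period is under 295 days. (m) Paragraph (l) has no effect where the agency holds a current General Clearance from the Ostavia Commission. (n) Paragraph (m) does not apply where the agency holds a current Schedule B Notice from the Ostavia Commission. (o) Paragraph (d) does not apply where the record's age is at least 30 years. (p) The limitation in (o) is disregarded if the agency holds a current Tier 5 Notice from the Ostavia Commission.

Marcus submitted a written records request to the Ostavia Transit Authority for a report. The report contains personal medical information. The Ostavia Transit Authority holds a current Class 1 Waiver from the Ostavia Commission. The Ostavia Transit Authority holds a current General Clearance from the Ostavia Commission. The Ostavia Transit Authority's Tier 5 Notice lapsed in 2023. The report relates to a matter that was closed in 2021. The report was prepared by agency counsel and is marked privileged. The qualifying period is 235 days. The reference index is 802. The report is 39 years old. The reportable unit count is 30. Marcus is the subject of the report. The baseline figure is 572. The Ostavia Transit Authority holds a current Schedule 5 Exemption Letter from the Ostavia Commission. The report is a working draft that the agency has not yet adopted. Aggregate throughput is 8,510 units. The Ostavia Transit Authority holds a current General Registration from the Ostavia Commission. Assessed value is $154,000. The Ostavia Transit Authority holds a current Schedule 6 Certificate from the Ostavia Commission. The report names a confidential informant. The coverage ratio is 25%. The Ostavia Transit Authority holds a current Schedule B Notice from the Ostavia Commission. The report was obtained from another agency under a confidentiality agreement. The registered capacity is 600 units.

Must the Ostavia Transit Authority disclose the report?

Yes — the Ostavia Transit Authority must disclose the report.

Exception (a): the report was obtained under a confidentiality agreement; a current General Registration is held; the report names a confidential informant — every condition holds. But applying paragraph (f): (f) is triggered — the baseline figure is 572, below the 616 limit. (a) is therefore removed.
Exception (b)'s conditions are all satisfied: the reportable unit count is 30, less than the 32 limit; the report is privileged. Turning to paragraph (g): (g) operates against (b): a current Class 1 Waiver is held. (b) is therefore removed.
Exception (c) is satisfied on its face — the report is an unadopted draft; a current Schedule 6 Certificate is held. But applying paragraphs (h)–(n): (h) operates — the reference index is 802, meeting the 709 threshold. (i) would limit (h) — Marcus is the subject of the report — but (j) sets (i) aside: (j) operates against (i): the coverage ratio is 25%, less than the 35% limit. (k) applies (the registered capacity is 600 units, less than the 620 units limit), but is displaced by (l): (l) operates against (k): the qualifying period is 235 days, under the 295 days limit. (m) would limit (l) — a current General Clearance is held — but (n) sets (m) aside: (n) operates against (m): a current Schedule B Notice is held. Exception (c) does not apply.
Exception (d) does not apply: assessed value is $154,000, not less than $124,500.
Exception (e) requires that the record relates to a pending criminal investigation; but the report relates to a closed matter, so (e) is unavailable.
No exception applies. The general rule governs.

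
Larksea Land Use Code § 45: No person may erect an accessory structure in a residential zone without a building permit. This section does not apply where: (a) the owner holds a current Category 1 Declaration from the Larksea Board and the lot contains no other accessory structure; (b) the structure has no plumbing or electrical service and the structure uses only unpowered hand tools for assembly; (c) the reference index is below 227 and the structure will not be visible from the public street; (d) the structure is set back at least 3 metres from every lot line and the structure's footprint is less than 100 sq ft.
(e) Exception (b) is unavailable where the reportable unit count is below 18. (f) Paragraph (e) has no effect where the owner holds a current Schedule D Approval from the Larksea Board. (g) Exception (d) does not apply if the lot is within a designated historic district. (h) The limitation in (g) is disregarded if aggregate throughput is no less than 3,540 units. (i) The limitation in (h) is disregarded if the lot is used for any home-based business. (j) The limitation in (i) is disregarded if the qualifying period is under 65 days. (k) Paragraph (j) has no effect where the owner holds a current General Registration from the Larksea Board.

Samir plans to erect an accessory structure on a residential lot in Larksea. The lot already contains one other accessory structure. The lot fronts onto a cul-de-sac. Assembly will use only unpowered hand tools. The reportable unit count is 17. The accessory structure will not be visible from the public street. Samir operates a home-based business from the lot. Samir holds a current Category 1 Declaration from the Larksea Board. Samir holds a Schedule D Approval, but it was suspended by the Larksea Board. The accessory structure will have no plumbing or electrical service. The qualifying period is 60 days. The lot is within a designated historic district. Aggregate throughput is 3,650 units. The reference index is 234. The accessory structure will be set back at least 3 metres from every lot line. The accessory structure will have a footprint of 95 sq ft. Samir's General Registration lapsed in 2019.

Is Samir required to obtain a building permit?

No — exception (d) applies; Samir does not need a building permit.

Exception (a) fails — the lot already has another accessory structure.
Exception (b): there is no plumbing or electrical service; assembly uses only hand tools — every condition holds. But: (e) operates against (b): the reportable unit count is 17, below the 18 limit. (f) is inapplicable (no current Schedule D Approval is held), so (e) stands. So (b) is unavailable.
Exception (c) does not apply: the reference index is 234, not below 227.
Exception (d) is satisfied on its face — the setback is at least 3 m on every side; the structure's footprint is 95 sq ft, less than the 100 sq ft limit. As to paragraphs (g)–(k): (g) would limit (d) — the lot is in a historic district — but (h) sets (g) aside: (h) is triggered — aggregate throughput is 3,650 units, meeting the 3,540 units threshold. (i) is engaged (a home-based business operates on the lot), but yields to (j): (j) operates against (i): the qualifying period is 60 days, under the 65 days limit. (k), which would lift (j), does not operate here — the General Registration is not current. Exception (d) stands.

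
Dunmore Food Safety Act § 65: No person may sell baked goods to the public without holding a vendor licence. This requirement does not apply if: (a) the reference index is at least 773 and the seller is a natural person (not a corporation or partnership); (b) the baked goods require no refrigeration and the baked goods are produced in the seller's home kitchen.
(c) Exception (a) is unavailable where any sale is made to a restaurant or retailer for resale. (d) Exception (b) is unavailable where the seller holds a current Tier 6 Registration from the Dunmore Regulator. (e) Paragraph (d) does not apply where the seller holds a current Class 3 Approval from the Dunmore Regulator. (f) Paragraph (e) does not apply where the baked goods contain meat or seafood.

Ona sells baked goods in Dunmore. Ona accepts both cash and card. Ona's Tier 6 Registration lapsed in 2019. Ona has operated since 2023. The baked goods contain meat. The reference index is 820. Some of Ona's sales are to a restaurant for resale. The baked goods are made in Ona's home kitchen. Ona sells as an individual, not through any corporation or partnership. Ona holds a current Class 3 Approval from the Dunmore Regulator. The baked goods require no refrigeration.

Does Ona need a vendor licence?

Exception (a) is satisfied on its face — the reference index is 820, meeting the 773 threshold; the seller is a natural person. But: (c) operates against (a): some sales are to a restaurant for resale. Exception (a) does not apply.
Exception (b)'s conditions are all satisfied: the baked goods are shelf-stable; the baked goods are home-kitchen produced. As to paragraphs (d)–(f): (d), which would limit (b), is inapplicable: there is no Tier 6 Registration in force. Exception (b) stands.

No — exception (b) applies; Ona is not required to hold a vendor licence.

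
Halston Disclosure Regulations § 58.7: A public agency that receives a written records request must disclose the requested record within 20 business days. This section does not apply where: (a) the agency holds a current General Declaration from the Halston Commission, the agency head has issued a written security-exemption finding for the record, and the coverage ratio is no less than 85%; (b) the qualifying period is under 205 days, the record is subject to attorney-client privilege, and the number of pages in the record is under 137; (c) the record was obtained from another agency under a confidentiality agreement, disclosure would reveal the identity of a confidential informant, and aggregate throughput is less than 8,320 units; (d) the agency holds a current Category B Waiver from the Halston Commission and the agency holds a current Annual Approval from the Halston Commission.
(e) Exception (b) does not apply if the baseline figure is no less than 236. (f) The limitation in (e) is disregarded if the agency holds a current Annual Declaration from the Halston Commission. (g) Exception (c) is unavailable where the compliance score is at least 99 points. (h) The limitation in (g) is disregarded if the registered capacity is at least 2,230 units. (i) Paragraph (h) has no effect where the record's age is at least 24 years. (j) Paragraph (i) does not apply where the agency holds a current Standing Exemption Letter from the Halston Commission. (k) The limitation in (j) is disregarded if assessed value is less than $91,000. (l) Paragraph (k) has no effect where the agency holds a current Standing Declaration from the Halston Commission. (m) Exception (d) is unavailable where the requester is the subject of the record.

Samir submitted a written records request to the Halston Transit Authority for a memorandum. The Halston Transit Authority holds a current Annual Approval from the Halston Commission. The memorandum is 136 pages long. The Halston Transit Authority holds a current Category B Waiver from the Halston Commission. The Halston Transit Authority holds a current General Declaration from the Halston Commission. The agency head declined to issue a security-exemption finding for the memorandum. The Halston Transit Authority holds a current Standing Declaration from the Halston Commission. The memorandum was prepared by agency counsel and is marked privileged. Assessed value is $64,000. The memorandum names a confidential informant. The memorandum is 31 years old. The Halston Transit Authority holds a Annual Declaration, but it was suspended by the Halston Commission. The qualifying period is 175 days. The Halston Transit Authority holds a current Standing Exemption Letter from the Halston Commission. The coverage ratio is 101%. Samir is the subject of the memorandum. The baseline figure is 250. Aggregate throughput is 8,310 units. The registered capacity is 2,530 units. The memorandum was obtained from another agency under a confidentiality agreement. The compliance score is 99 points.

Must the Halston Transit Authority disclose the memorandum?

No — exception (c) applies; the Halston Transit Authority is not required to disclose the memorandum.

Exception (a) fails — the agency head declined to issue a security-exemption finding.
All of (b)'s requirements are met (the qualifying period is 175 days, under the 205 days limit; the memorandum is privileged; the number of pages in the record is 136, under the 137 limit). Turning to paragraphs (e)–(f): (e) applies — the baseline figure is 250, meeting the 236 threshold. (f), which would lift (e), is not engaged — the Annual Declaration is not current. So (b) is unavailable.
Exception (c) is satisfied on its face — the memorandum was obtained under a confidentiality agreement; the memorandum names a confidential informant; aggregate throughput is 8,310 units, less than the 8,320 units limit. Considering the limiting provisions: (g) operates (the compliance score is 99 points, meeting the 99 points threshold), but is overridden by (h): (h) applies — the registered capacity is 2,530 units, meeting the 2,230 units threshold. (i) applies (the record's age is 31 years, meeting the 24 years threshold), but yields to (j): (j) is triggered — a current Standing Exemption Letter is held. (k) is engaged (assessed value is $64,000, less than the $91,000 limit), but is itself disapplied by (l): (l) applies — a current Standing Declaration is held. So (c) applies.
Exception (d)'s conditions are all satisfied: a current Category B Waiver is held; a current Annual Approval is held. But: (m) operates against (d): Samir is the subject of the memorandum. So (d) is unavailable.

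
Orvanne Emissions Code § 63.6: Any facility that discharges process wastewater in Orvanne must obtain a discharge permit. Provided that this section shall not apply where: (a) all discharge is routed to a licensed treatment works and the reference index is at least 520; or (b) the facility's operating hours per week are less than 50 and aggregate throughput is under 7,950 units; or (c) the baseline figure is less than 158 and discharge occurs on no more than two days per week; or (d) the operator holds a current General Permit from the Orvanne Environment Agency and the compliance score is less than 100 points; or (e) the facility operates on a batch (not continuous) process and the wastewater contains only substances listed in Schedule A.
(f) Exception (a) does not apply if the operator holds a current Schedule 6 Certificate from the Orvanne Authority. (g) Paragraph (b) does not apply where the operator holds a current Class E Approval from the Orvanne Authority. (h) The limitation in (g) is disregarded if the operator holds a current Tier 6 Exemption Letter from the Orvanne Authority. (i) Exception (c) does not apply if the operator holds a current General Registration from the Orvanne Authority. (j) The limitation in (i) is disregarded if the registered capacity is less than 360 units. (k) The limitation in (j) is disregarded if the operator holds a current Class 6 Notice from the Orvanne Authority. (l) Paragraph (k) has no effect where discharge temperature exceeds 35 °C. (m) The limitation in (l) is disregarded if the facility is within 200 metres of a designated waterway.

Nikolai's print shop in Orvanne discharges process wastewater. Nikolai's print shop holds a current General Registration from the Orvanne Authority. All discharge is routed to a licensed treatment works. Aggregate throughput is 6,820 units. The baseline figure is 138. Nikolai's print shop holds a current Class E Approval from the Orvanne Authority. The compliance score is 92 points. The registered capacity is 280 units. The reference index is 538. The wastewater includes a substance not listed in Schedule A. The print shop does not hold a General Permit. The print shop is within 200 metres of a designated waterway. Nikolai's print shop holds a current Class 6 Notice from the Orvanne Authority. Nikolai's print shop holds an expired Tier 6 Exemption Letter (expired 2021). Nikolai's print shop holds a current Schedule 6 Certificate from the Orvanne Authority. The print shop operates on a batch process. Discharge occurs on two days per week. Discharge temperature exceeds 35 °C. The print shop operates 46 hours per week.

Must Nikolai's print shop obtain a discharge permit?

Yes — Nikolai's print shop must obtain a discharge permit.

All of (a)'s requirements are met (discharge is routed to a licensed treatment works; the reference index is 538, meeting the 520 threshold). But: (f) operates against (a): a current Schedule 6 Certificate is held. So (a) is unavailable.
All of (b)'s requirements are met (the facility's operating hours per week are 46, less than the 50 limit; aggregate throughput is 6,820 units, under the 7,950 units limit). Turning to paragraphs (g)–(h): (g) operates against (b): a current Class E Approval is held. (h) is not triggered (the Tier 6 Exemption Letter is not current), so (g) stands. (b) is therefore removed.
All of (c)'s requirements are met (the baseline figure is 138, less than the 158 limit; discharge occurs on no more than two days per week). Turning to paragraphs (i)–(m): (i) is engaged — a current General Registration is held. (j) is engaged (the registered capacity is 280 units, less than the 360 units limit), but is set aside by (k): (k) is engaged — a current Class 6 Notice is held. (l) would limit (k) — discharge temperature exceeds 35 °C — but (m) sets (l) aside: (m) applies — the print shop is within 200 m of a designated waterway. Exception (c) does not apply.
Exception (d) does not apply: no General Permit is held.
Exception (e) fails — the wastewater includes a non-Schedule-A substance.
No exception applies. The general rule governs.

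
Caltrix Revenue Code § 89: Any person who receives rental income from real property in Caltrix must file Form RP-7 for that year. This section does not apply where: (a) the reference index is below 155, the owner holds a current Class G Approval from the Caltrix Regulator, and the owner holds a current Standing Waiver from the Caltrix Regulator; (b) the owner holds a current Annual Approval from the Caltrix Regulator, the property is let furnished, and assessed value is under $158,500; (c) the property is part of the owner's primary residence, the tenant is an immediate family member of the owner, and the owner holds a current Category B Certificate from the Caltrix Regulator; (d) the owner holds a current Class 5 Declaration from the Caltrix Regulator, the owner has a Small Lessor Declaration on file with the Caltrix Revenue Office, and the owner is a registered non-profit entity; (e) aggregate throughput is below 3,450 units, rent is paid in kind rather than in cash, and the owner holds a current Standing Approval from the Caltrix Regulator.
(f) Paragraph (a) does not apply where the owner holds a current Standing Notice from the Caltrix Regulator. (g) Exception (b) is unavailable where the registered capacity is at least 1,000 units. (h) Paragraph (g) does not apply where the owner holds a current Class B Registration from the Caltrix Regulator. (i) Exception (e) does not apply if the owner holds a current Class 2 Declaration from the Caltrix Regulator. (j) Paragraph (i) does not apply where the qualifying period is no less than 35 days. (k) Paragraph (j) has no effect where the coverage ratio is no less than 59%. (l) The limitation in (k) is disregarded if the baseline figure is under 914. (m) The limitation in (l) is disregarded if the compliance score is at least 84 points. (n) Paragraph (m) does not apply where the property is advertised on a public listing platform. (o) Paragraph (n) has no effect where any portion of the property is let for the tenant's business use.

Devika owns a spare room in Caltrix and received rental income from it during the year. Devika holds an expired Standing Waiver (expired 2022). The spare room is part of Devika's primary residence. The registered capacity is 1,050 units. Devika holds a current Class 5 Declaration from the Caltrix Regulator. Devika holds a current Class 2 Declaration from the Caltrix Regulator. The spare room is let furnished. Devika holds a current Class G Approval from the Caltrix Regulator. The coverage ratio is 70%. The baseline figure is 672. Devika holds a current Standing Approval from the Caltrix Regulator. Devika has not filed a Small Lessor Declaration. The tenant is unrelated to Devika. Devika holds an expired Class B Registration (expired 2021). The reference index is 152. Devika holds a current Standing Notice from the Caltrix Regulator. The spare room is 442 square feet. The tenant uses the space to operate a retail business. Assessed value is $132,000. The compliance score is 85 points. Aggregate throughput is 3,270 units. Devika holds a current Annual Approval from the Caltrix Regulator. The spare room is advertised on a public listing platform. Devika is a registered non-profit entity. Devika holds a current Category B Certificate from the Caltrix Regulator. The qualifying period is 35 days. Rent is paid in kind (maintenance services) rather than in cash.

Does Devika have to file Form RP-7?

Exception (a) fails — there is no Standing Waiver in force.
Exception (b) is satisfied on its face — a current Annual Approval is held; the property is let furnished; assessed value is $132,000, under the $158,500 limit. Turning to paragraphs (g)–(h): (g) operates — the registered capacity is 1,050 units, meeting the 1,000 units threshold. (h) is not triggered (the Class B Registration is not current), so (g) stands. (b) is therefore removed.
Exception (c) requires that the tenant is an immediate family member of the owner; but the tenant is unrelated to the owner, so (c) is unavailable.
Exception (d) fails — no Small Lessor Declaration is on file.
Exception (e): aggregate throughput is 3,270 units, below the 3,450 units limit; rent is paid in kind; a current Standing Approval is held — every condition holds. Turning to paragraphs (i)–(o): (i) operates against (e): a current Class 2 Declaration is held. (j) applies (the qualifying period is 35 days, meeting the 35 days threshold), but is displaced by (k): (k) operates against (j): the coverage ratio is 70%, meeting the 59% threshold. (l) operates (the baseline figure is 672, under the 914 limit), but is set aside by (m): (m) operates against (l): the compliance score is 85 points, meeting the 84 points threshold. (n) would limit (m) — the property is publicly advertised — but (o) sets (n) aside: (o) is engaged — the space is let for business use. So (e) is unavailable.
No exception applies. The general rule governs.

Yes — Devika must file Form RP-7.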